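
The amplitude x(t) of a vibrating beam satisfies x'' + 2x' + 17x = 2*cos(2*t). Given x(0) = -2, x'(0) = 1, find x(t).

Characteristic equation r² + 2r + 17 = 0 has discriminant (2)² - 4·(17) = -64 < 0, so r = -1 ± 4i.
Hence x_h = C1*cos(4*t)*exp(-t) + C2*exp(-t)*sin(4*t).
Try x_p = A*cos(2*t) + B*sin(2*t). Substituting and equating the coefficients of cos(2t) and sin(2t) gives A = 26/185, B = 8/185, so x_p = 8*sin(2*t)/185 + 26*cos(2*t)/185.
General solution: x = 8*sin(2*t)/185 + 26*cos(2*t)/185 + C1*cos(4*t)*exp(-t) + C2*exp(-t)*sin(4*t).
Apply the initial conditions: x(0) = 26/185 + C1 = -2 and x'(0) = 16/185 - C1 + 4*C2 = 1. Solving gives C1 = -396/185, C2 = -227/740.

x = 8*sin(2*t)/185 + 26*cos(2*t)/185 - 396*cos(4*t)*exp(-t)/185 - 227*exp(-t)*sin(4*t)/740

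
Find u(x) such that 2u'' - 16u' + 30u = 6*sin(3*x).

u = sin(3*x)/34 + 2*cos(3*x)/17 + C1*exp(5*x) + C2*exp(3*x)

Divide through by 2: u'' - 8u' + 15u = 3*sin(3*x).
Characteristic equation r² - 8r + 15 = 0 factors as (r - 5)(r - 3) = 0, so r = 5, 3.
Hence u_h = C1*exp(5*x) + C2*exp(3*x).
Try u_p = A*cos(3*x) + B*sin(3*x). Substituting and equating the coefficients of cos(3x) and sin(3x) gives A = 2/17, B = 1/34, so u_p = sin(3*x)/34 + 2*cos(3*x)/17.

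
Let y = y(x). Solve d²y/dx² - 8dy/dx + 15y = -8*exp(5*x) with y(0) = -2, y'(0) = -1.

y = -13*exp(3*x)/2 + 9*exp(5*x)/2 - 4*x*exp(5*x)

Characteristic equation r² - 8r + 15 = 0 factors as (r - 3)(r - 5) = 0, so r = 3, 5.
Hence y_h = C1*exp(3*x) + C2*exp(5*x).
Since exp(5*x) solves the homogeneous equation (r = 5 is a root of multiplicity 1), multiply the trial by x. Try y_p = A*x*exp(5*x). Substituting into the equation and dividing by exp(5*x) gives A = -4, so y_p = -4*x*exp(5*x).
General solution: y = C1*exp(3*x) + C2*exp(5*x) - 4*x*exp(5*x).
Apply the initial conditions: y(0) = C1 + C2 = -2 and y'(0) = -4 + 3*C1 + 5*C2 = -1. Solving gives C1 = -13/2, C2 = 9/2.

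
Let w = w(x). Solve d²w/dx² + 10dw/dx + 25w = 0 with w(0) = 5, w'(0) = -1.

Characteristic equation r² + 10r + 25 = 0 has discriminant (10)² - 4·(25) = 0, so r = -5 is a repeated root.
Hence w_h = (C1 + C2*x)*exp(-5*x).
Apply the initial conditions: w(0) = C1 = 5 and w'(0) = C2 - 5*C1 = -1. Solving gives C1 = 5, C2 = 24.

w = 5*exp(-5*x) + 24*x*exp(-5*x)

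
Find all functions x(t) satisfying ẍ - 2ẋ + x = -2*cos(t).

x = C1*exp(t) + C2*t*exp(t) + sin(t)

Characteristic equation r² - 2r + 1 = 0 has discriminant (-2)² - 4·(1) = 0, so r = 1 is a repeated root.
Hence x_h = (C1 + C2*t)*exp(t).
Try x_p = A*cos(t) + B*sin(t). Substituting and equating the coefficients of cos(t) and sin(t) gives A = 0, B = 1, so x_p = sin(t).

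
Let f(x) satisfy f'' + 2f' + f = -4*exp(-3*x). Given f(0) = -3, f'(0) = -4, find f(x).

f = -exp(-3*x) - 2*exp(-x) - 9*x*exp(-x)

Characteristic equation r² + 2r + 1 = 0 has discriminant (2)² - 4·(1) = 0, so r = -1 is a repeated root.
Hence f_h = (C1 + C2*x)*exp(-x).
Try f_p = A*exp(-3*x). Substituting into the equation and dividing by exp(-3*x) gives A = -1, so f_p = -exp(-3*x).
General solution: f = -exp(-3*x) + C1*exp(-x) + C2*x*exp(-x).
Apply the initial conditions: f(0) = -1 + C1 = -3 and f'(0) = 3 + C2 - C1 = -4. Solving gives C1 = -2, C2 = -9.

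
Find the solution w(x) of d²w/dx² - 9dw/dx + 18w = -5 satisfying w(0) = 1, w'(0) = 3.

Characteristic equation r² - 9r + 18 = 0 factors as (r - 6)(r - 3) = 0, so r = 6, 3.
Hence w_h = C1*exp(6*x) + C2*exp(3*x).
For the particular solution try w_p = A0. Substituting and matching coefficients of each power of x gives A0 = -5/18, so w_p = -5/18.
General solution: w = -5/18 + C1*exp(6*x) + C2*exp(3*x).
Apply the initial conditions: w(0) = -5/18 + C1 + C2 = 1 and w'(0) = 3*C2 + 6*C1 = 3. Solving gives C1 = -5/18, C2 = 14/9.

w = -5/18 - 5*exp(6*x)/18 + 14*exp(3*x)/9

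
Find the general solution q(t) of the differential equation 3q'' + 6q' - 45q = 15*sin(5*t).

Divide through by 3: q'' + 2q' - 15q = 5*sin(5*t).
Characteristic equation r² + 2r - 15 = 0 factors as (r + 5)(r - 3) = 0, so r = -5, 3.
Hence q_h = C1*exp(-5*t) + C2*exp(3*t).
Try q_p = A*cos(5*t) + B*sin(5*t). Substituting and equating the coefficients of cos(5t) and sin(5t) gives A = -1/34, B = -2/17, so q_p = -2*sin(5*t)/17 - cos(5*t)/34.

q = -2*sin(5*t)/17 - cos(5*t)/34 + C1*exp(-5*t) + C2*exp(3*t)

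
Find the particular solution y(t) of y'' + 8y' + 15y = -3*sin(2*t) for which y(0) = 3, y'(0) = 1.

y = -142*exp(-5*t)/29 - 33*sin(2*t)/377 + 48*cos(2*t)/377 + 101*exp(-3*t)/13

Characteristic equation r² + 8r + 15 = 0 factors as (r + 5)(r + 3) = 0, so r = -5, -3.
Hence y_h = C1*exp(-5*t) + C2*exp(-3*t).
Try y_p = A*cos(2*t) + B*sin(2*t). Substituting and equating the coefficients of cos(2t) and sin(2t) gives A = 48/377, B = -33/377, so y_p = -33*sin(2*t)/377 + 48*cos(2*t)/377.
General solution: y = -33*sin(2*t)/377 + 48*cos(2*t)/377 + C1*exp(-5*t) + C2*exp(-3*t).
Apply the initial conditions: y(0) = 48/377 + C1 + C2 = 3 and y'(0) = -66/377 - 5*C1 - 3*C2 = 1. Solving gives C1 = -142/29, C2 = 101/13.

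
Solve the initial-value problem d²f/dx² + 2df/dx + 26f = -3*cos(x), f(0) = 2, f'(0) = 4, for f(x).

Characteristic equation r² + 2r + 26 = 0 has discriminant (2)² - 4·(26) = -100 < 0, so r = -1 ± 5i.
Hence f_h = C1*cos(5*x)*exp(-x) + C2*exp(-x)*sin(5*x).
Try f_p = A*cos(x) + B*sin(x). Substituting and equating the coefficients of cos(x) and sin(x) gives A = -75/629, B = -6/629, so f_p = -75*cos(x)/629 - 6*sin(x)/629.
General solution: f = -75*cos(x)/629 - 6*sin(x)/629 + C1*cos(5*x)*exp(-x) + C2*exp(-x)*sin(5*x).
Apply the initial conditions: f(0) = -75/629 + C1 = 2 and f'(0) = -6/629 - C1 + 5*C2 = 4. Solving gives C1 = 1333/629, C2 = 771/629.

f = -75*cos(x)/629 - 6*sin(x)/629 + 771*exp(-x)*sin(5*x)/629 + 1333*cos(5*x)*exp(-x)/629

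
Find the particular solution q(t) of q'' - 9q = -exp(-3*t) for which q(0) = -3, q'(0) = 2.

Characteristic equation r² - 9 = 0 factors as (r + 3)(r - 3) = 0, so r = -3, 3.
Hence q_h = C1*exp(-3*t) + C2*exp(3*t).
Since exp(-3*t) solves the homogeneous equation (r = -3 is a root of multiplicity 1), multiply the trial by t. Try q_p = A*t*exp(-3*t). Substituting into the equation and dividing by exp(-3*t) gives A = 1/6, so q_p = t*exp(-3*t)/6.
General solution: q = C1*exp(-3*t) + C2*exp(3*t) + t*exp(-3*t)/6.
Apply the initial conditions: q(0) = C1 + C2 = -3 and q'(0) = 1/6 - 3*C1 + 3*C2 = 2. Solving gives C1 = -65/36, C2 = -43/36.

q = -65*exp(-3*t)/36 - 43*exp(3*t)/36 + t*exp(-3*t)/6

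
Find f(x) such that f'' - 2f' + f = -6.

f = -6 + C1*exp(x) + C2*x*exp(x)

Characteristic equation r² - 2r + 1 = 0 has discriminant (-2)² - 4·(1) = 0, so r = 1 is a repeated root.
Hence f_h = (C1 + C2*x)*exp(x).
For the particular solution try f_p = A0. Substituting and matching coefficients of each power of x gives A0 = -6, so f_p = -6.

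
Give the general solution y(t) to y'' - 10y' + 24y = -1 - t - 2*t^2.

y = -35/432 - t/9 - t**2/12 + C1*exp(4*t) + C2*exp(6*t)

Characteristic equation r² - 10r + 24 = 0 factors as (r - 4)(r - 6) = 0, so r = 4, 6.
Hence y_h = C1*exp(4*t) + C2*exp(6*t).
For the particular solution try y_p = A0 + A1*t + A2*t^2. Substituting and matching coefficients of each power of t gives A0 = -35/432, A1 = -1/9, A2 = -1/12, so y_p = -35/432 - t/9 - t^2/12.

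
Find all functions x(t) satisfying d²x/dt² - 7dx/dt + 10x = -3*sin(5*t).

x = -21*cos(5*t)/290 + 9*sin(5*t)/290 + C1*exp(2*t) + C2*exp(5*t)

Characteristic equation r² - 7r + 10 = 0 factors as (r - 2)(r - 5) = 0, so r = 2, 5.
Hence x_h = C1*exp(2*t) + C2*exp(5*t).
Try x_p = A*cos(5*t) + B*sin(5*t). Substituting and equating the coefficients of cos(5t) and sin(5t) gives A = -21/290, B = 9/290, so x_p = -21*cos(5*t)/290 + 9*sin(5*t)/290.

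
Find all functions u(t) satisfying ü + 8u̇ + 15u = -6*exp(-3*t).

Characteristic equation r² + 8r + 15 = 0 factors as (r + 5)(r + 3) = 0, so r = -5, -3.
Hence u_h = C1*exp(-5*t) + C2*exp(-3*t).
Since exp(-3*t) solves the homogeneous equation (r = -3 is a root of multiplicity 1), multiply the trial by t. Try u_p = A*t*exp(-3*t). Substituting into the equation and dividing by exp(-3*t) gives A = -3, so u_p = -3*t*exp(-3*t).

u = C1*exp(-5*t) + C2*exp(-3*t) - 3*t*exp(-3*t)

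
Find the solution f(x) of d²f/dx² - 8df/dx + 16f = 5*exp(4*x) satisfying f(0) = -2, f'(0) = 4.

f = -2*exp(4*x) + 12*x*exp(4*x) + 5*x**2*exp(4*x)/2

Characteristic equation r² - 8r + 16 = 0 has discriminant (-8)² - 4·(16) = 0, so r = 4 is a repeated root.
Hence f_h = (C1 + C2*x)*exp(4*x).
Since exp(4*x) solves the homogeneous equation (r = 4 is a root of multiplicity 2), multiply the trial by x^2. Try f_p = A*x^2*exp(4*x). Substituting into the equation and dividing by exp(4*x) gives A = 5/2, so f_p = 5*x^2*exp(4*x)/2.
General solution: f = C1*exp(4*x) + 5*x^2*exp(4*x)/2 + C2*x*exp(4*x).
Apply the initial conditions: f(0) = C1 = -2 and f'(0) = C2 + 4*C1 = 4. Solving gives C1 = -2, C2 = 12.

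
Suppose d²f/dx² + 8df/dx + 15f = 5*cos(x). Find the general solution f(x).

f = 2*sin(x)/13 + 7*cos(x)/26 + C1*exp(-3*x) + C2*exp(-5*x)

Characteristic equation r² + 8r + 15 = 0 factors as (r + 3)(r + 5) = 0, so r = -3, -5.
Hence f_h = C1*exp(-3*x) + C2*exp(-5*x).
Try f_p = A*cos(x) + B*sin(x). Substituting and equating the coefficients of cos(x) and sin(x) gives A = 7/26, B = 2/13, so f_p = 2*sin(x)/13 + 7*cos(x)/26.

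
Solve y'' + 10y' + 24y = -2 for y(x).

Characteristic equation r² + 10r + 24 = 0 factors as (r + 6)(r + 4) = 0, so r = -6, -4.
Hence y_h = C1*exp(-6*x) + C2*exp(-4*x).
For the particular solution try y_p = A0. Substituting and matching coefficients of each power of x gives A0 = -1/12, so y_p = -1/12.

y = -1/12 + C1*exp(-6*x) + C2*exp(-4*x)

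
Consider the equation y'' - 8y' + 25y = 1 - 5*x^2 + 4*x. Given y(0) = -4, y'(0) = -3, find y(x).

Characteristic equation r² - 8r + 25 = 0 has discriminant (-8)² - 4·(25) = -36 < 0, so r = 4 ± 3i.
Hence y_h = C1*cos(3*x)*exp(4*x) + C2*exp(4*x)*sin(3*x).
For the particular solution try y_p = A0 + A1*x + A2*x^2. Substituting and matching coefficients of each power of x gives A0 = 207/3125, A1 = 4/125, A2 = -1/5, so y_p = 207/3125 - x^2/5 + 4*x/125.
General solution: y = 207/3125 - x^2/5 + 4*x/125 + C1*cos(3*x)*exp(4*x) + C2*exp(4*x)*sin(3*x).
Apply the initial conditions: y(0) = 207/3125 + C1 = -4 and y'(0) = 4/125 + 3*C2 + 4*C1 = -3. Solving gives C1 = -12707/3125, C2 = 41353/9375.

y = 207/3125 - x**2/5 + 4*x/125 - 12707*cos(3*x)*exp(4*x)/3125 + 41353*exp(4*x)*sin(3*x)/9375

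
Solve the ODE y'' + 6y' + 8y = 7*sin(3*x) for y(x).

Characteristic equation r² + 6r + 8 = 0 factors as (r + 4)(r + 2) = 0, so r = -4, -2.
Hence y_h = C1*exp(-4*x) + C2*exp(-2*x).
Try y_p = A*cos(3*x) + B*sin(3*x). Substituting and equating the coefficients of cos(3x) and sin(3x) gives A = -126/325, B = -7/325, so y_p = -126*cos(3*x)/325 - 7*sin(3*x)/325.

y = -126*cos(3*x)/325 - 7*sin(3*x)/325 + C1*exp(-4*x) + C2*exp(-2*x)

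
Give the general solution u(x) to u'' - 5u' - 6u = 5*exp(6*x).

u = C1*exp(6*x) + C2*exp(-x) + 5*x*exp(6*x)/7

Characteristic equation r² - 5r - 6 = 0 factors as (r - 6)(r + 1) = 0, so r = 6, -1.
Hence u_h = C1*exp(6*x) + C2*exp(-x).
Since exp(6*x) solves the homogeneous equation (r = 6 is a root of multiplicity 1), multiply the trial by x. Try u_p = A*x*exp(6*x). Substituting into the equation and dividing by exp(6*x) gives A = 5/7, so u_p = 5*x*exp(6*x)/7.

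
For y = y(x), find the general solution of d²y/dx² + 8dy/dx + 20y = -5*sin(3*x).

Characteristic equation r² + 8r + 20 = 0 has discriminant (8)² - 4·(20) = -16 < 0, so r = -4 ± 2i.
Hence y_h = C1*cos(2*x)*exp(-4*x) + C2*exp(-4*x)*sin(2*x).
Try y_p = A*cos(3*x) + B*sin(3*x). Substituting and equating the coefficients of cos(3x) and sin(3x) gives A = 120/697, B = -55/697, so y_p = -55*sin(3*x)/697 + 120*cos(3*x)/697.

y = -55*sin(3*x)/697 + 120*cos(3*x)/697 + C1*cos(2*x)*exp(-4*x) + C2*exp(-4*x)*sin(2*x)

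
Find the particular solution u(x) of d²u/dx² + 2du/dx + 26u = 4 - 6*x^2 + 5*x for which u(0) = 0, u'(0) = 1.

Characteristic equation r² + 2r + 26 = 0 has discriminant (2)² - 4·(26) = -100 < 0, so r = -1 ± 5i.
Hence u_h = C1*cos(5*x)*exp(-x) + C2*exp(-x)*sin(5*x).
For the particular solution try u_p = A0 + A1*x + A2*x^2. Substituting and matching coefficients of each power of x gives A0 = 677/4394, A1 = 77/338, A2 = -3/13, so u_p = 677/4394 - 3*x^2/13 + 77*x/338.
General solution: u = 677/4394 - 3*x^2/13 + 77*x/338 + C1*cos(5*x)*exp(-x) + C2*exp(-x)*sin(5*x).
Apply the initial conditions: u(0) = 677/4394 + C1 = 0 and u'(0) = 77/338 - C1 + 5*C2 = 1. Solving gives C1 = -677/4394, C2 = 1358/10985.

u = 677/4394 - 3*x**2/13 + 77*x/338 - 677*cos(5*x)*exp(-x)/4394 + 1358*exp(-x)*sin(5*x)/10985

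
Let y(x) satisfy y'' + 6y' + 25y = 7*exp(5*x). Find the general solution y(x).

y = 7*exp(5*x)/80 + C1*cos(4*x)*exp(-3*x) + C2*exp(-3*x)*sin(4*x)

Characteristic equation r² + 6r + 25 = 0 has discriminant (6)² - 4·(25) = -64 < 0, so r = -3 ± 4i.
Hence y_h = C1*cos(4*x)*exp(-3*x) + C2*exp(-3*x)*sin(4*x).
Try y_p = A*exp(5*x). Substituting into the equation and dividing by exp(5*x) gives A = 7/80, so y_p = 7*exp(5*x)/80.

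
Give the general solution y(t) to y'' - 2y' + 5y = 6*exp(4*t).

y = 6*exp(4*t)/13 + C1*cos(2*t)*exp(t) + C2*exp(t)*sin(2*t)

Characteristic equation r² - 2r + 5 = 0 has discriminant (-2)² - 4·(5) = -16 < 0, so r = 1 ± 2i.
Hence y_h = C1*cos(2*t)*exp(t) + C2*exp(t)*sin(2*t).
Try y_p = A*exp(4*t). Substituting into the equation and dividing by exp(4*t) gives A = 6/13, so y_p = 6*exp(4*t)/13.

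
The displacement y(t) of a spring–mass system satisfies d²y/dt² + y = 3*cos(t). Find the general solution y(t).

y = C1*cos(t) + C2*sin(t) + 3*t*sin(t)/2

Characteristic equation r² + 1 = 0 has discriminant (0)² - 4·(1) = -4 < 0, so r = ± i.
Hence y_h = C1*cos(t) + C2*sin(t).
Since ±1i are characteristic roots, multiply the trial by t. Try y_p = t*(A*cos(t) + B*sin(t)). Substituting and equating the coefficients of cos(t) and sin(t) gives A = 0, B = 3/2, so y_p = 3*t*sin(t)/2.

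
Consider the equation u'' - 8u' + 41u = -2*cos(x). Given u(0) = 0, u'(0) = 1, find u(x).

u = -5*cos(x)/104 + sin(x)/104 + 5*cos(5*x)*exp(4*x)/104 + 83*exp(4*x)*sin(5*x)/520

Characteristic equation r² - 8r + 41 = 0 has discriminant (-8)² - 4·(41) = -100 < 0, so r = 4 ± 5i.
Hence u_h = C1*cos(5*x)*exp(4*x) + C2*exp(4*x)*sin(5*x).
Try u_p = A*cos(x) + B*sin(x). Substituting and equating the coefficients of cos(x) and sin(x) gives A = -5/104, B = 1/104, so u_p = -5*cos(x)/104 + sin(x)/104.
General solution: u = -5*cos(x)/104 + sin(x)/104 + C1*cos(5*x)*exp(4*x) + C2*exp(4*x)*sin(5*x).
Apply the initial conditions: u(0) = -5/104 + C1 = 0 and u'(0) = 1/104 + 4*C1 + 5*C2 = 1. Solving gives C1 = 5/104, C2 = 83/520.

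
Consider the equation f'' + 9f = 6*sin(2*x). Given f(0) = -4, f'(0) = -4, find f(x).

Characteristic equation r² + 9 = 0 has discriminant (0)² - 4·(9) = -36 < 0, so r = ± 3i.
Hence f_h = C1*cos(3*x) + C2*sin(3*x).
Try f_p = A*cos(2*x) + B*sin(2*x). Substituting and equating the coefficients of cos(2x) and sin(2x) gives A = 0, B = 6/5, so f_p = 6*sin(2*x)/5.
General solution: f = 6*sin(2*x)/5 + C1*cos(3*x) + C2*sin(3*x).
Apply the initial conditions: f(0) = C1 = -4 and f'(0) = 12/5 + 3*C2 = -4. Solving gives C1 = -4, C2 = -32/15.

f = -4*cos(3*x) - 32*sin(3*x)/15 + 6*sin(2*x)/5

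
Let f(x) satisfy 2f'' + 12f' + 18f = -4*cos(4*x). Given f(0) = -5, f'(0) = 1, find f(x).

Divide through by 2: f'' + 6f' + 9f = -2*cos(4*x).
Characteristic equation r² + 6r + 9 = 0 has discriminant (6)² - 4·(9) = 0, so r = -3 is a repeated root.
Hence f_h = (C1 + C2*x)*exp(-3*x).
Try f_p = A*cos(4*x) + B*sin(4*x). Substituting and equating the coefficients of cos(4x) and sin(4x) gives A = 14/625, B = -48/625, so f_p = -48*sin(4*x)/625 + 14*cos(4*x)/625.
General solution: f = -48*sin(4*x)/625 + 14*cos(4*x)/625 + C1*exp(-3*x) + C2*x*exp(-3*x).
Apply the initial conditions: f(0) = 14/625 + C1 = -5 and f'(0) = -192/625 + C2 - 3*C1 = 1. Solving gives C1 = -3139/625, C2 = -344/25.

f = -3139*exp(-3*x)/625 - 48*sin(4*x)/625 + 14*cos(4*x)/625 - 344*x*exp(-3*x)/25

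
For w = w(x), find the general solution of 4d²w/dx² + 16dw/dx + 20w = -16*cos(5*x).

w = -sin(5*x)/10 + cos(5*x)/10 + C1*cos(x)*exp(-2*x) + C2*exp(-2*x)*sin(x)

Divide through by 4: w'' + 4w' + 5w = -4*cos(5*x).
Characteristic equation r² + 4r + 5 = 0 has discriminant (4)² - 4·(5) = -4 < 0, so r = -2 ± i.
Hence w_h = C1*cos(x)*exp(-2*x) + C2*exp(-2*x)*sin(x).
Try w_p = A*cos(5*x) + B*sin(5*x). Substituting and equating the coefficients of cos(5x) and sin(5x) gives A = 1/10, B = -1/10, so w_p = -sin(5*x)/10 + cos(5*x)/10.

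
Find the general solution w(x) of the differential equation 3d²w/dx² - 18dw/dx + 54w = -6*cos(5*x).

Divide through by 3: w'' - 6w' + 18w = -2*cos(5*x).
Characteristic equation r² - 6r + 18 = 0 has discriminant (-6)² - 4·(18) = -36 < 0, so r = 3 ± 3i.
Hence w_h = C1*cos(3*x)*exp(3*x) + C2*exp(3*x)*sin(3*x).
Try w_p = A*cos(5*x) + B*sin(5*x). Substituting and equating the coefficients of cos(5x) and sin(5x) gives A = 14/949, B = 60/949, so w_p = 14*cos(5*x)/949 + 60*sin(5*x)/949.

w = 14*cos(5*x)/949 + 60*sin(5*x)/949 + C1*cos(3*x)*exp(3*x) + C2*exp(3*x)*sin(3*x)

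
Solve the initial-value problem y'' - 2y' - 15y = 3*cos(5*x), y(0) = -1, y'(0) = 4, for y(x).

Characteristic equation r² - 2r - 15 = 0 factors as (r + 3)(r - 5) = 0, so r = -3, 5.
Hence y_h = C1*exp(-3*x) + C2*exp(5*x).
Try y_p = A*cos(5*x) + B*sin(5*x). Substituting and equating the coefficients of cos(5x) and sin(5x) gives A = -6/85, B = -3/170, so y_p = -6*cos(5*x)/85 - 3*sin(5*x)/170.
General solution: y = -6*cos(5*x)/85 - 3*sin(5*x)/170 + C1*exp(-3*x) + C2*exp(5*x).
Apply the initial conditions: y(0) = -6/85 + C1 + C2 = -1 and y'(0) = -3/34 - 3*C1 + 5*C2 = 4. Solving gives C1 = -297/272, C2 = 13/80.

y = -297*exp(-3*x)/272 - 6*cos(5*x)/85 - 3*sin(5*x)/170 + 13*exp(5*x)/80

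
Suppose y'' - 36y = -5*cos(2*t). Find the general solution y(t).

Characteristic equation r² - 36 = 0 factors as (r - 6)(r + 6) = 0, so r = 6, -6.
Hence y_h = C1*exp(6*t) + C2*exp(-6*t).
Try y_p = A*cos(2*t) + B*sin(2*t). Substituting and equating the coefficients of cos(2t) and sin(2t) gives A = 1/8, B = 0, so y_p = cos(2*t)/8.

y = cos(2*t)/8 + C1*exp(6*t) + C2*exp(-6*t)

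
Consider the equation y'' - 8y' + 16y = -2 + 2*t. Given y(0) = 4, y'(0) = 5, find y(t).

y = -1/16 + t/8 + 65*exp(4*t)/16 - 91*t*exp(4*t)/8

Characteristic equation r² - 8r + 16 = 0 has discriminant (-8)² - 4·(16) = 0, so r = 4 is a repeated root.
Hence y_h = (C1 + C2*t)*exp(4*t).
For the particular solution try y_p = A0 + A1*t. Substituting and matching coefficients of each power of t gives A0 = -1/16, A1 = 1/8, so y_p = -1/16 + t/8.
General solution: y = -1/16 + t/8 + C1*exp(4*t) + C2*t*exp(4*t).
Apply the initial conditions: y(0) = -1/16 + C1 = 4 and y'(0) = 1/8 + C2 + 4*C1 = 5. Solving gives C1 = 65/16, C2 = -91/8.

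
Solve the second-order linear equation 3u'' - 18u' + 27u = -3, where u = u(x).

u = -1/9 + C1*exp(3*x) + C2*x*exp(3*x)

Divide through by 3: u'' - 6u' + 9u = -1.
Characteristic equation r² - 6r + 9 = 0 has discriminant (-6)² - 4·(9) = 0, so r = 3 is a repeated root.
Hence u_h = (C1 + C2*x)*exp(3*x).
For the particular solution try u_p = A0. Substituting and matching coefficients of each power of x gives A0 = -1/9, so u_p = -1/9.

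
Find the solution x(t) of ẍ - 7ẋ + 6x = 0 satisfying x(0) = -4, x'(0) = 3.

x = -27*exp(t)/5 + 7*exp(6*t)/5

Characteristic equation r² - 7r + 6 = 0 factors as (r - 6)(r - 1) = 0, so r = 6, 1.
Hence x_h = C1*exp(6*t) + C2*exp(t).
Apply the initial conditions: x(0) = C1 + C2 = -4 and x'(0) = C2 + 6*C1 = 3. Solving gives C1 = 7/5, C2 = -27/5.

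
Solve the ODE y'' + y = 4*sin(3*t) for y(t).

y = -sin(3*t)/2 + C1*cos(t) + C2*sin(t)

Characteristic equation r² + 1 = 0 has discriminant (0)² - 4·(1) = -4 < 0, so r = ± i.
Hence y_h = C1*cos(t) + C2*sin(t).
Try y_p = A*cos(3*t) + B*sin(3*t). Substituting and equating the coefficients of cos(3t) and sin(3t) gives A = 0, B = -1/2, so y_p = -sin(3*t)/2.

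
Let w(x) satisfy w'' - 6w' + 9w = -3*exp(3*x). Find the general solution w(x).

Characteristic equation r² - 6r + 9 = 0 has discriminant (-6)² - 4·(9) = 0, so r = 3 is a repeated root.
Hence w_h = (C1 + C2*x)*exp(3*x).
Since exp(3*x) solves the homogeneous equation (r = 3 is a root of multiplicity 2), multiply the trial by x^2. Try w_p = A*x^2*exp(3*x). Substituting into the equation and dividing by exp(3*x) gives A = -3/2, so w_p = -3*x^2*exp(3*x)/2.

w = C1*exp(3*x) - 3*x**2*exp(3*x)/2 + C2*x*exp(3*x)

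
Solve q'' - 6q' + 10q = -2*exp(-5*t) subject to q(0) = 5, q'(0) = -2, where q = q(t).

Characteristic equation r² - 6r + 10 = 0 has discriminant (-6)² - 4·(10) = -4 < 0, so r = 3 ± i.
Hence q_h = C1*cos(t)*exp(3*t) + C2*exp(3*t)*sin(t).
Try q_p = A*exp(-5*t). Substituting into the equation and dividing by exp(-5*t) gives A = -2/65, so q_p = -2*exp(-5*t)/65.
General solution: q = -2*exp(-5*t)/65 + C1*cos(t)*exp(3*t) + C2*exp(3*t)*sin(t).
Apply the initial conditions: q(0) = -2/65 + C1 = 5 and q'(0) = 2/13 + C2 + 3*C1 = -2. Solving gives C1 = 327/65, C2 = -1121/65.

q = -2*exp(-5*t)/65 - 1121*exp(3*t)*sin(t)/65 + 327*cos(t)*exp(3*t)/65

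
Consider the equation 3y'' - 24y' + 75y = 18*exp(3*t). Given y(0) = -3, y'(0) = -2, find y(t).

Divide through by 3: y'' - 8y' + 25y = 6*exp(3*t).
Characteristic equation r² - 8r + 25 = 0 has discriminant (-8)² - 4·(25) = -36 < 0, so r = 4 ± 3i.
Hence y_h = C1*cos(3*t)*exp(4*t) + C2*exp(4*t)*sin(3*t).
Try y_p = A*exp(3*t). Substituting into the equation and dividing by exp(3*t) gives A = 3/5, so y_p = 3*exp(3*t)/5.
General solution: y = 3*exp(3*t)/5 + C1*cos(3*t)*exp(4*t) + C2*exp(4*t)*sin(3*t).
Apply the initial conditions: y(0) = 3/5 + C1 = -3 and y'(0) = 9/5 + 3*C2 + 4*C1 = -2. Solving gives C1 = -18/5, C2 = 53/15.

y = 3*exp(3*t)/5 - 18*cos(3*t)*exp(4*t)/5 + 53*exp(4*t)*sin(3*t)/15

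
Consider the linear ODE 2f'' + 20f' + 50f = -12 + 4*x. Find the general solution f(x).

Divide through by 2: f'' + 10f' + 25f = -6 + 2*x.
Characteristic equation r² + 10r + 25 = 0 has discriminant (10)² - 4·(25) = 0, so r = -5 is a repeated root.
Hence f_h = (C1 + C2*x)*exp(-5*x).
For the particular solution try f_p = A0 + A1*x. Substituting and matching coefficients of each power of x gives A0 = -34/125, A1 = 2/25, so f_p = -34/125 + 2*x/25.

f = -34/125 + 2*x/25 + C1*exp(-5*x) + C2*x*exp(-5*x)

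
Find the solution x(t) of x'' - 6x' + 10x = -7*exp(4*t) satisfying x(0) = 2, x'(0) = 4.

x = -7*exp(4*t)/2 + 3*exp(3*t)*sin(t)/2 + 11*cos(t)*exp(3*t)/2

Characteristic equation r² - 6r + 10 = 0 has discriminant (-6)² - 4·(10) = -4 < 0, so r = 3 ± i.
Hence x_h = C1*cos(t)*exp(3*t) + C2*exp(3*t)*sin(t).
Try x_p = A*exp(4*t). Substituting into the equation and dividing by exp(4*t) gives A = -7/2, so x_p = -7*exp(4*t)/2.
General solution: x = -7*exp(4*t)/2 + C1*cos(t)*exp(3*t) + C2*exp(3*t)*sin(t).
Apply the initial conditions: x(0) = -7/2 + C1 = 2 and x'(0) = -14 + C2 + 3*C1 = 4. Solving gives C1 = 11/2, C2 = 3/2.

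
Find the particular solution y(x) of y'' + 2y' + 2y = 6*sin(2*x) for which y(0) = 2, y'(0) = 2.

Characteristic equation r² + 2r + 2 = 0 has discriminant (2)² - 4·(2) = -4 < 0, so r = -1 ± i.
Hence y_h = C1*cos(x)*exp(-x) + C2*exp(-x)*sin(x).
Try y_p = A*cos(2*x) + B*sin(2*x). Substituting and equating the coefficients of cos(2x) and sin(2x) gives A = -6/5, B = -3/5, so y_p = -6*cos(2*x)/5 - 3*sin(2*x)/5.
General solution: y = -6*cos(2*x)/5 - 3*sin(2*x)/5 + C1*cos(x)*exp(-x) + C2*exp(-x)*sin(x).
Apply the initial conditions: y(0) = -6/5 + C1 = 2 and y'(0) = -6/5 + C2 - C1 = 2. Solving gives C1 = 16/5, C2 = 32/5.

y = -6*cos(2*x)/5 - 3*sin(2*x)/5 + 16*cos(x)*exp(-x)/5 + 32*exp(-x)*sin(x)/5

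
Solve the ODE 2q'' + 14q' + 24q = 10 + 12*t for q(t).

Divide through by 2: q'' + 7q' + 12q = 5 + 6*t.
Characteristic equation r² + 7r + 12 = 0 factors as (r + 4)(r + 3) = 0, so r = -4, -3.
Hence q_h = C1*exp(-4*t) + C2*exp(-3*t).
For the particular solution try q_p = A0 + A1*t. Substituting and matching coefficients of each power of t gives A0 = 1/8, A1 = 1/2, so q_p = 1/8 + t/2.

q = 1/8 + t/2 + C1*exp(-4*t) + C2*exp(-3*t)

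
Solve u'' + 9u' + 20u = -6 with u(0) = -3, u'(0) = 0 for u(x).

u = -3/10 - 27*exp(-4*x)/2 + 54*exp(-5*x)/5

Characteristic equation r² + 9r + 20 = 0 factors as (r + 4)(r + 5) = 0, so r = -4, -5.
Hence u_h = C1*exp(-4*x) + C2*exp(-5*x).
For the particular solution try u_p = A0. Substituting and matching coefficients of each power of x gives A0 = -3/10, so u_p = -3/10.
General solution: u = -3/10 + C1*exp(-4*x) + C2*exp(-5*x).
Apply the initial conditions: u(0) = -3/10 + C1 + C2 = -3 and u'(0) = -5*C2 - 4*C1 = 0. Solving gives C1 = -27/2, C2 = 54/5.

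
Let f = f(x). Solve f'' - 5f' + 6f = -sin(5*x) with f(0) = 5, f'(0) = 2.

Characteristic equation r² - 5r + 6 = 0 factors as (r - 2)(r - 3) = 0, so r = 2, 3.
Hence f_h = C1*exp(2*x) + C2*exp(3*x).
Try f_p = A*cos(5*x) + B*sin(5*x). Substituting and equating the coefficients of cos(5x) and sin(5x) gives A = -25/986, B = 19/986, so f_p = -25*cos(5*x)/986 + 19*sin(5*x)/986.
General solution: f = -25*cos(5*x)/986 + 19*sin(5*x)/986 + C1*exp(2*x) + C2*exp(3*x).
Apply the initial conditions: f(0) = -25/986 + C1 + C2 = 5 and f'(0) = 95/986 + 2*C1 + 3*C2 = 2. Solving gives C1 = 382/29, C2 = -277/34.

f = -277*exp(3*x)/34 - 25*cos(5*x)/986 + 19*sin(5*x)/986 + 382*exp(2*x)/29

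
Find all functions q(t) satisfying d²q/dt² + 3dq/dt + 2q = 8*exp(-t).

q = C1*exp(-2*t) + C2*exp(-t) + 8*t*exp(-t)

Characteristic equation r² + 3r + 2 = 0 factors as (r + 2)(r + 1) = 0, so r = -2, -1.
Hence q_h = C1*exp(-2*t) + C2*exp(-t).
Since exp(-t) solves the homogeneous equation (r = -1 is a root of multiplicity 1), multiply the trial by t. Try q_p = A*t*exp(-t). Substituting into the equation and dividing by exp(-t) gives A = 8, so q_p = 8*t*exp(-t).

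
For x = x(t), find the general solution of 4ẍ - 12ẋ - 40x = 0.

x = C1*exp(-2*t) + C2*exp(5*t)

Divide through by 4: x'' - 3x' - 10x = 0.
Characteristic equation r² - 3r - 10 = 0 factors as (r + 2)(r - 5) = 0, so r = -2, 5.
Hence x_h = C1*exp(-2*t) + C2*exp(5*t).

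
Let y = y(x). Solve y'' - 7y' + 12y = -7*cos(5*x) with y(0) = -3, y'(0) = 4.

Characteristic equation r² - 7r + 12 = 0 factors as (r - 4)(r - 3) = 0, so r = 4, 3.
Hence y_h = C1*exp(4*x) + C2*exp(3*x).
Try y_p = A*cos(5*x) + B*sin(5*x). Substituting and equating the coefficients of cos(5x) and sin(5x) gives A = 91/1394, B = 245/1394, so y_p = 91*cos(5*x)/1394 + 245*sin(5*x)/1394.
General solution: y = 91*cos(5*x)/1394 + 245*sin(5*x)/1394 + C1*exp(4*x) + C2*exp(3*x).
Apply the initial conditions: y(0) = 91/1394 + C1 + C2 = -3 and y'(0) = 1225/1394 + 3*C2 + 4*C1 = 4. Solving gives C1 = 505/41, C2 = -523/34.

y = -523*exp(3*x)/34 + 91*cos(5*x)/1394 + 245*sin(5*x)/1394 + 505*exp(4*x)/41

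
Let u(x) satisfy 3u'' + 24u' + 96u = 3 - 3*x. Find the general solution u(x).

u = 5/128 - x/32 + C1*cos(4*x)*exp(-4*x) + C2*exp(-4*x)*sin(4*x)

Divide through by 3: u'' + 8u' + 32u = 1 - x.
Characteristic equation r² + 8r + 32 = 0 has discriminant (8)² - 4·(32) = -64 < 0, so r = -4 ± 4i.
Hence u_h = C1*cos(4*x)*exp(-4*x) + C2*exp(-4*x)*sin(4*x).
For the particular solution try u_p = A0 + A1*x. Substituting and matching coefficients of each power of x gives A0 = 5/128, A1 = -1/32, so u_p = 5/128 - x/32.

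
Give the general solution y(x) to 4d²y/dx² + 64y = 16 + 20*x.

Divide through by 4: y'' + 16y = 4 + 5*x.
Characteristic equation r² + 16 = 0 has discriminant (0)² - 4·(16) = -64 < 0, so r = ± 4i.
Hence y_h = C1*cos(4*x) + C2*sin(4*x).
For the particular solution try y_p = A0 + A1*x. Substituting and matching coefficients of each power of x gives A0 = 1/4, A1 = 5/16, so y_p = 1/4 + 5*x/16.

y = 1/4 + 5*x/16 + C1*cos(4*x) + C2*sin(4*x)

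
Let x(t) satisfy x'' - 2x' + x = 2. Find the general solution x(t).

Characteristic equation r² - 2r + 1 = 0 has discriminant (-2)² - 4·(1) = 0, so r = 1 is a repeated root.
Hence x_h = (C1 + C2*t)*exp(t).
For the particular solution try x_p = A0. Substituting and matching coefficients of each power of t gives A0 = 2, so x_p = 2.

x = 2 + C1*exp(t) + C2*t*exp(t)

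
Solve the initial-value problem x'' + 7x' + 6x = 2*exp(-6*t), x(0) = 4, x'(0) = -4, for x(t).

Characteristic equation r² + 7r + 6 = 0 factors as (r + 6)(r + 1) = 0, so r = -6, -1.
Hence x_h = C1*exp(-6*t) + C2*exp(-t).
Since exp(-6*t) solves the homogeneous equation (r = -6 is a root of multiplicity 1), multiply the trial by t. Try x_p = A*t*exp(-6*t). Substituting into the equation and dividing by exp(-6*t) gives A = -2/5, so x_p = -2*t*exp(-6*t)/5.
General solution: x = C1*exp(-6*t) + C2*exp(-t) - 2*t*exp(-6*t)/5.
Apply the initial conditions: x(0) = C1 + C2 = 4 and x'(0) = -2/5 - C2 - 6*C1 = -4. Solving gives C1 = -2/25, C2 = 102/25.

x = -2*exp(-6*t)/25 + 102*exp(-t)/25 - 2*t*exp(-6*t)/5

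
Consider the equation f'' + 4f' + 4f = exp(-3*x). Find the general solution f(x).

f = C1*exp(-2*x) + C2*x*exp(-2*x) + exp(-3*x)

Characteristic equation r² + 4r + 4 = 0 has discriminant (4)² - 4·(4) = 0, so r = -2 is a repeated root.
Hence f_h = (C1 + C2*x)*exp(-2*x).
Try f_p = A*exp(-3*x). Substituting into the equation and dividing by exp(-3*x) gives A = 1, so f_p = exp(-3*x).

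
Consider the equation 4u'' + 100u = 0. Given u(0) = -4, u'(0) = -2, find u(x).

Divide through by 4: u'' + 25u = 0.
Characteristic equation r² + 25 = 0 has discriminant (0)² - 4·(25) = -100 < 0, so r = ± 5i.
Hence u_h = C1*cos(5*x) + C2*sin(5*x).
Apply the initial conditions: u(0) = C1 = -4 and u'(0) = 5*C2 = -2. Solving gives C1 = -4, C2 = -2/5.

u = -4*cos(5*x) - 2*sin(5*x)/5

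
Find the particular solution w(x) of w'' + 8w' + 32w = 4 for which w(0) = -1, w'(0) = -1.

w = 1/8 - 11*exp(-4*x)*sin(4*x)/8 - 9*cos(4*x)*exp(-4*x)/8

Characteristic equation r² + 8r + 32 = 0 has discriminant (8)² - 4·(32) = -64 < 0, so r = -4 ± 4i.
Hence w_h = C1*cos(4*x)*exp(-4*x) + C2*exp(-4*x)*sin(4*x).
For the particular solution try w_p = A0. Substituting and matching coefficients of each power of x gives A0 = 1/8, so w_p = 1/8.
General solution: w = 1/8 + C1*cos(4*x)*exp(-4*x) + C2*exp(-4*x)*sin(4*x).
Apply the initial conditions: w(0) = 1/8 + C1 = -1 and w'(0) = -4*C1 + 4*C2 = -1. Solving gives C1 = -9/8, C2 = -11/8.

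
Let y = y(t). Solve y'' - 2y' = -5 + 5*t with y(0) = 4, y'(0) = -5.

y = 57/8 - 25*exp(2*t)/8 - 5*t**2/4 + 5*t/4

Characteristic equation r² - 2r = 0 factors as (r - 2)r = 0, so r = 2, 0.
Hence y_h = C1*exp(2*t) + C2.
Since 0 is a characteristic root (multiplicity 1), multiply the polynomial trial by t: try y_p = t*(A0 + A1*t). Substituting and matching coefficients of each power of t gives A0 = 5/4, A1 = -5/4, so y_p = -5*t^2/4 + 5*t/4.
General solution: y = C2 - 5*t^2/4 + 5*t/4 + C1*exp(2*t).
Apply the initial conditions: y(0) = C1 + C2 = 4 and y'(0) = 5/4 + 2*C1 = -5. Solving gives C1 = -25/8, C2 = 57/8.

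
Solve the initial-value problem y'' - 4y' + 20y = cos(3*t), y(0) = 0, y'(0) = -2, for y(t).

Characteristic equation r² - 4r + 20 = 0 has discriminant (-4)² - 4·(20) = -64 < 0, so r = 2 ± 4i.
Hence y_h = C1*cos(4*t)*exp(2*t) + C2*exp(2*t)*sin(4*t).
Try y_p = A*cos(3*t) + B*sin(3*t). Substituting and equating the coefficients of cos(3t) and sin(3t) gives A = 11/265, B = -12/265, so y_p = -12*sin(3*t)/265 + 11*cos(3*t)/265.
General solution: y = -12*sin(3*t)/265 + 11*cos(3*t)/265 + C1*cos(4*t)*exp(2*t) + C2*exp(2*t)*sin(4*t).
Apply the initial conditions: y(0) = 11/265 + C1 = 0 and y'(0) = -36/265 + 2*C1 + 4*C2 = -2. Solving gives C1 = -11/265, C2 = -118/265.

y = -12*sin(3*t)/265 + 11*cos(3*t)/265 - 118*exp(2*t)*sin(4*t)/265 - 11*cos(4*t)*exp(2*t)/265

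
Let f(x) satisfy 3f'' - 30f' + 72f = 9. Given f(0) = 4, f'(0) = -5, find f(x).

Divide through by 3: f'' - 10f' + 24f = 3.
Characteristic equation r² - 10r + 24 = 0 factors as (r - 6)(r - 4) = 0, so r = 6, 4.
Hence f_h = C1*exp(6*x) + C2*exp(4*x).
For the particular solution try f_p = A0. Substituting and matching coefficients of each power of x gives A0 = 1/8, so f_p = 1/8.
General solution: f = 1/8 + C1*exp(6*x) + C2*exp(4*x).
Apply the initial conditions: f(0) = 1/8 + C1 + C2 = 4 and f'(0) = 4*C2 + 6*C1 = -5. Solving gives C1 = -41/4, C2 = 113/8.

f = 1/8 - 41*exp(6*x)/4 + 113*exp(4*x)/8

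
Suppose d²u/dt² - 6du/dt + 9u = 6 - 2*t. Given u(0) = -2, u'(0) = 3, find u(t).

Characteristic equation r² - 6r + 9 = 0 has discriminant (-6)² - 4·(9) = 0, so r = 3 is a repeated root.
Hence u_h = (C1 + C2*t)*exp(3*t).
For the particular solution try u_p = A0 + A1*t. Substituting and matching coefficients of each power of t gives A0 = 14/27, A1 = -2/9, so u_p = 14/27 - 2*t/9.
General solution: u = 14/27 - 2*t/9 + C1*exp(3*t) + C2*t*exp(3*t).
Apply the initial conditions: u(0) = 14/27 + C1 = -2 and u'(0) = -2/9 + C2 + 3*C1 = 3. Solving gives C1 = -68/27, C2 = 97/9.

u = 14/27 - 68*exp(3*t)/27 - 2*t/9 + 97*t*exp(3*t)/9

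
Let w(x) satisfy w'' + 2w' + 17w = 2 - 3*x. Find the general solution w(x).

Characteristic equation r² + 2r + 17 = 0 has discriminant (2)² - 4·(17) = -64 < 0, so r = -1 ± 4i.
Hence w_h = C1*cos(4*x)*exp(-x) + C2*exp(-x)*sin(4*x).
For the particular solution try w_p = A0 + A1*x. Substituting and matching coefficients of each power of x gives A0 = 40/289, A1 = -3/17, so w_p = 40/289 - 3*x/17.

w = 40/289 - 3*x/17 + C1*cos(4*x)*exp(-x) + C2*exp(-x)*sin(4*x)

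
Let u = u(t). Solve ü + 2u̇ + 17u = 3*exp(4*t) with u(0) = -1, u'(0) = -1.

u = 3*exp(4*t)/41 - 97*exp(-t)*sin(4*t)/164 - 44*cos(4*t)*exp(-t)/41

Characteristic equation r² + 2r + 17 = 0 has discriminant (2)² - 4·(17) = -64 < 0, so r = -1 ± 4i.
Hence u_h = C1*cos(4*t)*exp(-t) + C2*exp(-t)*sin(4*t).
Try u_p = A*exp(4*t). Substituting into the equation and dividing by exp(4*t) gives A = 3/41, so u_p = 3*exp(4*t)/41.
General solution: u = 3*exp(4*t)/41 + C1*cos(4*t)*exp(-t) + C2*exp(-t)*sin(4*t).
Apply the initial conditions: u(0) = 3/41 + C1 = -1 and u'(0) = 12/41 - C1 + 4*C2 = -1. Solving gives C1 = -44/41, C2 = -97/164.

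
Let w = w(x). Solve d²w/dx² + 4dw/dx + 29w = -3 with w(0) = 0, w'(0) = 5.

w = -3/29 + 3*cos(5*x)*exp(-2*x)/29 + 151*exp(-2*x)*sin(5*x)/145

Characteristic equation r² + 4r + 29 = 0 has discriminant (4)² - 4·(29) = -100 < 0, so r = -2 ± 5i.
Hence w_h = C1*cos(5*x)*exp(-2*x) + C2*exp(-2*x)*sin(5*x).
For the particular solution try w_p = A0. Substituting and matching coefficients of each power of x gives A0 = -3/29, so w_p = -3/29.
General solution: w = -3/29 + C1*cos(5*x)*exp(-2*x) + C2*exp(-2*x)*sin(5*x).
Apply the initial conditions: w(0) = -3/29 + C1 = 0 and w'(0) = -2*C1 + 5*C2 = 5. Solving gives C1 = 3/29, C2 = 151/145.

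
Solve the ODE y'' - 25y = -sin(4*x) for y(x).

y = sin(4*x)/41 + C1*exp(-5*x) + C2*exp(5*x)

Characteristic equation r² - 25 = 0 factors as (r + 5)(r - 5) = 0, so r = -5, 5.
Hence y_h = C1*exp(-5*x) + C2*exp(5*x).
Try y_p = A*cos(4*x) + B*sin(4*x). Substituting and equating the coefficients of cos(4x) and sin(4x) gives A = 0, B = 1/41, so y_p = sin(4*x)/41.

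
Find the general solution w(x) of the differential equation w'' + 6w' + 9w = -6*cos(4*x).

w = -144*sin(4*x)/625 + 42*cos(4*x)/625 + C1*exp(-3*x) + C2*x*exp(-3*x)

Characteristic equation r² + 6r + 9 = 0 has discriminant (6)² - 4·(9) = 0, so r = -3 is a repeated root.
Hence w_h = (C1 + C2*x)*exp(-3*x).
Try w_p = A*cos(4*x) + B*sin(4*x). Substituting and equating the coefficients of cos(4x) and sin(4x) gives A = 42/625, B = -144/625, so w_p = -144*sin(4*x)/625 + 42*cos(4*x)/625.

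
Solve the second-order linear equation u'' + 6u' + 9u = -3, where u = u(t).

Characteristic equation r² + 6r + 9 = 0 has discriminant (6)² - 4·(9) = 0, so r = -3 is a repeated root.
Hence u_h = (C1 + C2*t)*exp(-3*t).
For the particular solution try u_p = A0. Substituting and matching coefficients of each power of t gives A0 = -1/3, so u_p = -1/3.

u = -1/3 + C1*exp(-3*t) + C2*t*exp(-3*t)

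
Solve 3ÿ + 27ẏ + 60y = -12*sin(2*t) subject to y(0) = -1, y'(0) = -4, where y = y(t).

y = -47*exp(-4*t)/5 - 16*sin(2*t)/145 + 18*cos(2*t)/145 + 240*exp(-5*t)/29

Divide through by 3: y'' + 9y' + 20y = -4*sin(2*t).
Characteristic equation r² + 9r + 20 = 0 factors as (r + 4)(r + 5) = 0, so r = -4, -5.
Hence y_h = C1*exp(-4*t) + C2*exp(-5*t).
Try y_p = A*cos(2*t) + B*sin(2*t). Substituting and equating the coefficients of cos(2t) and sin(2t) gives A = 18/145, B = -16/145, so y_p = -16*sin(2*t)/145 + 18*cos(2*t)/145.
General solution: y = -16*sin(2*t)/145 + 18*cos(2*t)/145 + C1*exp(-4*t) + C2*exp(-5*t).
Apply the initial conditions: y(0) = 18/145 + C1 + C2 = -1 and y'(0) = -32/145 - 5*C2 - 4*C1 = -4. Solving gives C1 = -47/5, C2 = 240/29.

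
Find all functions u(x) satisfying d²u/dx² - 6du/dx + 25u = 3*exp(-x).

u = 3*exp(-x)/32 + C1*cos(4*x)*exp(3*x) + C2*exp(3*x)*sin(4*x)

Characteristic equation r² - 6r + 25 = 0 has discriminant (-6)² - 4·(25) = -64 < 0, so r = 3 ± 4i.
Hence u_h = C1*cos(4*x)*exp(3*x) + C2*exp(3*x)*sin(4*x).
Try u_p = A*exp(-x). Substituting into the equation and dividing by exp(-x) gives A = 3/32, so u_p = 3*exp(-x)/32.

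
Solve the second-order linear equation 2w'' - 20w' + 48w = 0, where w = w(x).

w = C1*exp(4*x) + C2*exp(6*x)

Divide through by 2: w'' - 10w' + 24w = 0.
Characteristic equation r² - 10r + 24 = 0 factors as (r - 4)(r - 6) = 0, so r = 4, 6.
Hence w_h = C1*exp(4*x) + C2*exp(6*x).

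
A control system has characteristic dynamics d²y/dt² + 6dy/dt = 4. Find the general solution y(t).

y = C2 + 2*t/3 + C1*exp(-6*t)

Characteristic equation r² + 6r = 0 factors as (r + 6)r = 0, so r = -6, 0.
Hence y_h = C1*exp(-6*t) + C2.
Since 1 solves the homogeneous equation (r = 0 is a root of multiplicity 1), multiply the trial by t. Try y_p = A*t. Substituting into the equation and dividing by 1 gives A = 2/3, so y_p = 2*t/3.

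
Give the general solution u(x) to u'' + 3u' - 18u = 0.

Characteristic equation r² + 3r - 18 = 0 factors as (r + 6)(r - 3) = 0, so r = -6, 3.
Hence u_h = C1*exp(-6*x) + C2*exp(3*x).

u = C1*exp(-6*x) + C2*exp(3*x)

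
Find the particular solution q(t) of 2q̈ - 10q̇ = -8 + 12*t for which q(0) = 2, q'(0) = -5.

Divide through by 2: q'' - 5q' = -4 + 6*t.
Characteristic equation r² - 5r = 0 factors as (r - 5)r = 0, so r = 5, 0.
Hence q_h = C1*exp(5*t) + C2.
Since 0 is a characteristic root (multiplicity 1), multiply the polynomial trial by t: try q_p = t*(A0 + A1*t). Substituting and matching coefficients of each power of t gives A0 = 14/25, A1 = -3/5, so q_p = -3*t^2/5 + 14*t/25.
General solution: q = C2 - 3*t^2/5 + 14*t/25 + C1*exp(5*t).
Apply the initial conditions: q(0) = C1 + C2 = 2 and q'(0) = 14/25 + 5*C1 = -5. Solving gives C1 = -139/125, C2 = 389/125.

q = 389/125 - 139*exp(5*t)/125 - 3*t**2/5 + 14*t/25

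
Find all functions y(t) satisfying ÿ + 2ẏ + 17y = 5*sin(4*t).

Characteristic equation r² + 2r + 17 = 0 has discriminant (2)² - 4·(17) = -64 < 0, so r = -1 ± 4i.
Hence y_h = C1*cos(4*t)*exp(-t) + C2*exp(-t)*sin(4*t).
Try y_p = A*cos(4*t) + B*sin(4*t). Substituting and equating the coefficients of cos(4t) and sin(4t) gives A = -8/13, B = 1/13, so y_p = -8*cos(4*t)/13 + sin(4*t)/13.

y = -8*cos(4*t)/13 + sin(4*t)/13 + C1*cos(4*t)*exp(-t) + C2*exp(-t)*sin(4*t)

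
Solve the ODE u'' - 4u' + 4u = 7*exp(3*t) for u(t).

Characteristic equation r² - 4r + 4 = 0 has discriminant (-4)² - 4·(4) = 0, so r = 2 is a repeated root.
Hence u_h = (C1 + C2*t)*exp(2*t).
Try u_p = A*exp(3*t). Substituting into the equation and dividing by exp(3*t) gives A = 7, so u_p = 7*exp(3*t).

u = 7*exp(3*t) + C1*exp(2*t) + C2*t*exp(2*t)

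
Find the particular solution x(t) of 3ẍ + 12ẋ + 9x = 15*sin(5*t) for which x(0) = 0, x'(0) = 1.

Divide through by 3: x'' + 4x' + 3x = 5*sin(5*t).
Characteristic equation r² + 4r + 3 = 0 factors as (r + 1)(r + 3) = 0, so r = -1, -3.
Hence x_h = C1*exp(-t) + C2*exp(-3*t).
Try x_p = A*cos(5*t) + B*sin(5*t). Substituting and equating the coefficients of cos(5t) and sin(5t) gives A = -25/221, B = -55/442, so x_p = -55*sin(5*t)/442 - 25*cos(5*t)/221.
General solution: x = -55*sin(5*t)/442 - 25*cos(5*t)/221 + C1*exp(-t) + C2*exp(-3*t).
Apply the initial conditions: x(0) = -25/221 + C1 + C2 = 0 and x'(0) = -275/442 - C1 - 3*C2 = 1. Solving gives C1 = 51/52, C2 = -59/68.

x = -59*exp(-3*t)/68 - 55*sin(5*t)/442 - 25*cos(5*t)/221 + 51*exp(-t)/52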